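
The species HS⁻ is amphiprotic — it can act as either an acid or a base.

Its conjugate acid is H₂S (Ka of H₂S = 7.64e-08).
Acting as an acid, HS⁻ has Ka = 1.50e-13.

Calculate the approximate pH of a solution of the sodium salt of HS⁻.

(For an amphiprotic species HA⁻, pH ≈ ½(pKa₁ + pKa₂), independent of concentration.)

pKa₁ = -log(7.64e-08) = 7.12; pKa₂ = -log(1.50e-13) = 12.82. For an amphiprotic species, pH ≈ ½(pKa₁ + pKa₂) = ½(7.12 + 12.82) = 9.97.

pH = 9.97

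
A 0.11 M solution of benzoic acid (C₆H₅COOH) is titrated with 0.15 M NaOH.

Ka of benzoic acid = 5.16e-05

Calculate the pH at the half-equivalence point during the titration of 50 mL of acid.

At half-equivalence [HA] = [A⁻], so Henderson-Hasselbalch gives pH = pKa = -log(5.16e-05) = 4.29.

pH = pKa = 4.29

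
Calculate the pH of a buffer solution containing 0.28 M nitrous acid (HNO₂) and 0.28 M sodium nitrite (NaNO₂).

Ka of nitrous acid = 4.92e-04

pKa = -log(4.92e-04) = 3.31. pH = pKa + log([A⁻]/[HA]) = 3.31 + log(0.28/0.28)

pH = 3.31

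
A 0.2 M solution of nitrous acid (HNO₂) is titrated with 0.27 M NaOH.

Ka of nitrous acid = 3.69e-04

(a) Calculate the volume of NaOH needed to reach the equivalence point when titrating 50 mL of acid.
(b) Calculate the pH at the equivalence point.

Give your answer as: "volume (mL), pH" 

moles acid = 0.2 × 50/1000 = 0.01 mol; V_base = moles/0.27 × 1000 = 37.0 mL. At equivalence only the conjugate base is present: [A⁻] = 0.01/0.087 = 1.1489e-01 M. Kb = Kw/Ka = 2.71e-11; [OH⁻] = √(Kb × [A⁻]) = 1.7646e-06; pOH = 5.75; pH = 14 - pOH = 8.25.

V = 37.0 mL, pH = 8.25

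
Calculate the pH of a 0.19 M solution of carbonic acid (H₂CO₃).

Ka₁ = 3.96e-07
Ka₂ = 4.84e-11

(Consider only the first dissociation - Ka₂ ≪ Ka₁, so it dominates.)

First dissociation dominates. From Ka₁ = [H⁺][HA⁻]/[H₂A], x² + Ka₁·x − Ka₁·C = 0 with C = 0.19 M and Ka₁ = 3.96e-07. Solving: [H⁺] = (−Ka₁ + √(Ka₁² + 4·Ka₁·C)) / 2 = 2.7410e-04 M. pH = -log(2.7410e-04) = 3.56.

pH = 3.56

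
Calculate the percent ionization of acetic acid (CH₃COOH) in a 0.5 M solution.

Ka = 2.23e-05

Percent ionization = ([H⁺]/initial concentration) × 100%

Using Ka equilibrium: x² + Ka×x - Ka×C = 0. Solving: [H⁺] = 3.3280e-03. Percent = (3.3280e-03/0.5) × 100

Percent ionization = 0.666%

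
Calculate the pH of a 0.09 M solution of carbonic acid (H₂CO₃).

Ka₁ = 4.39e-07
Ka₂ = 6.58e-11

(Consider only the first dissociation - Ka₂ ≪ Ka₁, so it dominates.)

First dissociation dominates. From Ka₁ = [H⁺][HA⁻]/[H₂A], x² + Ka₁·x − Ka₁·C = 0 with C = 0.09 M and Ka₁ = 4.39e-07. Solving: [H⁺] = (−Ka₁ + √(Ka₁² + 4·Ka₁·C)) / 2 = 1.9855e-04 M. pH = -log(1.9855e-04) = 3.70.

pH = 3.70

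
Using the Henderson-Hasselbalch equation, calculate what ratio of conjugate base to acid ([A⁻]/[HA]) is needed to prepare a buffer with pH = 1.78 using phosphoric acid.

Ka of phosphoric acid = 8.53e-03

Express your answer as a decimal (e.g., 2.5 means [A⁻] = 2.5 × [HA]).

pKa = -log(8.53e-03) = 2.0691. pH = pKa + log([A⁻]/[HA]), so log([A⁻]/[HA]) = pH − pKa = 1.78 − 2.0691 = -0.2891. [A⁻]/[HA] = 10^(-0.2891) = 0.514

[A⁻]/[HA] = 0.514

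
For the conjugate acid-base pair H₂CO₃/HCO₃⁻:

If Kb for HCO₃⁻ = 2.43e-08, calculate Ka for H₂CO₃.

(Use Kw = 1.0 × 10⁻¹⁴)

For a conjugate pair Ka × Kb = Kw, so Ka = Kw/Kb = 1.0 × 10⁻¹⁴ / 2.43e-08 = 4.12e-07.

K_a = 4.12e-07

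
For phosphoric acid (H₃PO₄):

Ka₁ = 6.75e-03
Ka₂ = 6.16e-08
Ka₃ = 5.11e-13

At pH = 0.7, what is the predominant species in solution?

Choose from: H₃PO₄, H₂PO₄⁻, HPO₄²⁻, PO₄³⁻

pKa₁ = 2.17, pKa₂ = 7.21, pKa₃ = 12.29. For a polyprotic acid the predominant species crosses at each pKa: below pKa_n the protonated form dominates, above it the deprotonated form does. At pH = 0.7, the predominant species is H₃PO₄.

H₃PO₄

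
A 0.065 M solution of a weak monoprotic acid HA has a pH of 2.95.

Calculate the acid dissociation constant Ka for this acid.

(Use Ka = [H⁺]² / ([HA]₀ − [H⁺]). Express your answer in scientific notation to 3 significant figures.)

[H⁺] = 10^(−pH) = 10^(−2.95) = 1.122e-03 M. For HA ⇌ H⁺ + A⁻, Ka = [H⁺][A⁻]/[HA] = [H⁺]² / ([HA]₀ − [H⁺]) = (1.122e-03)² / (0.065 − 1.122e-03) = 1.97e-05.

K_a = 1.97e-05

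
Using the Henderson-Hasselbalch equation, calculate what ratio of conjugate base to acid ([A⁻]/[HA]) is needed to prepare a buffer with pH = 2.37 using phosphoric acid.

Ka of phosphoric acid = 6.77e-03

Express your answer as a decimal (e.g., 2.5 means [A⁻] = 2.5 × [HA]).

pKa = -log(6.77e-03) = 2.1694. pH = pKa + log([A⁻]/[HA]), so log([A⁻]/[HA]) = pH − pKa = 2.37 − 2.1694 = 0.2006. [A⁻]/[HA] = 10^(0.2006) = 1.59

[A⁻]/[HA] = 1.59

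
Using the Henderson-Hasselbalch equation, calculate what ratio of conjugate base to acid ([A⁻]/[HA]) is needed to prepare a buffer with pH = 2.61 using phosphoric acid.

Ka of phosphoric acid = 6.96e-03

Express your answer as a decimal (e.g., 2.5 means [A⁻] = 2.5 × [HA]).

pKa = -log(6.96e-03) = 2.1574. pH = pKa + log([A⁻]/[HA]), so log([A⁻]/[HA]) = pH − pKa = 2.61 − 2.1574 = 0.4526. [A⁻]/[HA] = 10^(0.4526) = 2.84

[A⁻]/[HA] = 2.84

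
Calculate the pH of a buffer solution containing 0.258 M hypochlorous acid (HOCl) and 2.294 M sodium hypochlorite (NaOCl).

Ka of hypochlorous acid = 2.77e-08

pKa = -log(2.77e-08) = 7.56. pH = pKa + log([A⁻]/[HA]) = 7.56 + log(2.294/0.258)

pH = 8.51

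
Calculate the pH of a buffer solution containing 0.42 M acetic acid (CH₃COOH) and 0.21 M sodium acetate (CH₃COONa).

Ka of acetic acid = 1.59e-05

pKa = -log(1.59e-05) = 4.80. pH = pKa + log([A⁻]/[HA]) = 4.80 + log(0.21/0.42)

pH = 4.50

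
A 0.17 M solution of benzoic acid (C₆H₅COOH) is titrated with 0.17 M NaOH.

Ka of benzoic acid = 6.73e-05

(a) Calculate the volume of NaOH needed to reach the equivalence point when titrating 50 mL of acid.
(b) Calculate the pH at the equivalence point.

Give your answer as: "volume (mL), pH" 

moles acid = 0.17 × 50/1000 = 0.0085 mol; V_base = moles/0.17 × 1000 = 50.0 mL. At equivalence only the conjugate base is present: [A⁻] = 0.0085/0.100 = 8.5000e-02 M. Kb = Kw/Ka = 1.49e-10; [OH⁻] = √(Kb × [A⁻]) = 3.5539e-06; pOH = 5.45; pH = 14 - pOH = 8.55.

V = 50.0 mL, pH = 8.55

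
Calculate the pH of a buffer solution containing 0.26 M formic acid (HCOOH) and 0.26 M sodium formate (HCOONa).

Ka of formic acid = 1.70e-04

pKa = -log(1.70e-04) = 3.77. pH = pKa + log([A⁻]/[HA]) = 3.77 + log(0.26/0.26)

pH = 3.77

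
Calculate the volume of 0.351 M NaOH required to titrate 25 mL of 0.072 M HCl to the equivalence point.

At equivalence: moles acid = moles base. moles HCl = 0.072 × 25/1000 = 0.0018 mol. V_base = moles / 0.351 × 1000 = 5.1 mL.

V_{base} = 5.1 mL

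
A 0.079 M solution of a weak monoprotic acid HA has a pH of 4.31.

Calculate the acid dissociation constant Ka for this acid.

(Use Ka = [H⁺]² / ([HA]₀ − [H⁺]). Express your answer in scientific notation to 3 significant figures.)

[H⁺] = 10^(−pH) = 10^(−4.31) = 4.898e-05 M. For HA ⇌ H⁺ + A⁻, Ka = [H⁺][A⁻]/[HA] = [H⁺]² / ([HA]₀ − [H⁺]) = (4.898e-05)² / (0.079 − 4.898e-05) = 3.04e-08.

K_a = 3.04e-08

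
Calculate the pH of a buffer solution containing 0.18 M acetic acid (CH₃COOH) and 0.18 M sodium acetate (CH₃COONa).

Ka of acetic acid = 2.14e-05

pKa = -log(2.14e-05) = 4.67. pH = pKa + log([A⁻]/[HA]) = 4.67 + log(0.18/0.18)

pH = 4.67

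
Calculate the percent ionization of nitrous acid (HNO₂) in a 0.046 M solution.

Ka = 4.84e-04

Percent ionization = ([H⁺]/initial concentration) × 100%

Using Ka equilibrium: x² + Ka×x - Ka×C = 0. Solving: [H⁺] = 4.4827e-03. Percent = (4.4827e-03/0.046) × 100

Percent ionization = 9.74%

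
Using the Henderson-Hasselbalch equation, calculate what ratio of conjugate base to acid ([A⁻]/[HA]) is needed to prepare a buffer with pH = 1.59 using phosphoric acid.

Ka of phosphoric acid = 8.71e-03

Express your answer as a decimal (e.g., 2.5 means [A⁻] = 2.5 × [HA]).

pKa = -log(8.71e-03) = 2.0600. pH = pKa + log([A⁻]/[HA]), so log([A⁻]/[HA]) = pH − pKa = 1.59 − 2.0600 = -0.4700. [A⁻]/[HA] = 10^(-0.4700) = 0.339

[A⁻]/[HA] = 0.339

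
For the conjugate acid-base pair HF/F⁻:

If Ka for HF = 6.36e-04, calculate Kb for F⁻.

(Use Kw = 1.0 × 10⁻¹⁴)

For a conjugate pair Ka × Kb = Kw, so Kb = Kw/Ka = 1.0 × 10⁻¹⁴ / 6.36e-04 = 1.57e-11.

K_b = 1.57e-11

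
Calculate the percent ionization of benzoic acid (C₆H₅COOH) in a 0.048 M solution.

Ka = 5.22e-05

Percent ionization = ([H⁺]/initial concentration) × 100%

Using Ka equilibrium: x² + Ka×x - Ka×C = 0. Solving: [H⁺] = 1.5570e-03. Percent = (1.5570e-03/0.048) × 100

Percent ionization = 3.24%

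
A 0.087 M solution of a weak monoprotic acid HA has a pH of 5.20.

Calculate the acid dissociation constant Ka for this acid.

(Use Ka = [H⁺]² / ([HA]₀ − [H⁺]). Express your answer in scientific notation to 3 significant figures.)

[H⁺] = 10^(−pH) = 10^(−5.20) = 6.310e-06 M. For HA ⇌ H⁺ + A⁻, Ka = [H⁺][A⁻]/[HA] = [H⁺]² / ([HA]₀ − [H⁺]) = (6.310e-06)² / (0.087 − 6.310e-06) = 4.58e-10.

K_a = 4.58e-10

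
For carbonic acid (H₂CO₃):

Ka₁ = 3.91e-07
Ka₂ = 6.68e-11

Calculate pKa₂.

pKa₂ = -log(Ka₂) = -log(6.68e-11) = 10.18.

pK_{a2} = 10.18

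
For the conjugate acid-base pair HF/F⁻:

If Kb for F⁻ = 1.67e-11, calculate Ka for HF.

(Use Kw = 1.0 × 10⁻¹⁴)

For a conjugate pair Ka × Kb = Kw, so Ka = Kw/Kb = 1.0 × 10⁻¹⁴ / 1.67e-11 = 5.99e-04.

K_a = 5.99e-04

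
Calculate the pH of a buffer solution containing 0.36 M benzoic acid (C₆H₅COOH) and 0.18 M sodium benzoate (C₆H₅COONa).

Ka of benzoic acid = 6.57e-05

pKa = -log(6.57e-05) = 4.18. pH = pKa + log([A⁻]/[HA]) = 4.18 + log(0.18/0.36)

pH = 3.88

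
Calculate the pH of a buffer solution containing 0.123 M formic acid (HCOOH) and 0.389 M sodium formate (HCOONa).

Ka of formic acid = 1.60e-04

pKa = -log(1.60e-04) = 3.80. pH = pKa + log([A⁻]/[HA]) = 3.80 + log(0.389/0.123)

pH = 4.30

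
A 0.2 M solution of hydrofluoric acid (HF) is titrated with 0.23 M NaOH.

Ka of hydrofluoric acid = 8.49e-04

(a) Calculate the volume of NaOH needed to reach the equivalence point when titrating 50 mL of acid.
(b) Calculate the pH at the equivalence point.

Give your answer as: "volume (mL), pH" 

moles acid = 0.2 × 50/1000 = 0.01 mol; V_base = moles/0.23 × 1000 = 43.5 mL. At equivalence only the conjugate base is present: [A⁻] = 0.01/0.093 = 1.0698e-01 M. Kb = Kw/Ka = 1.18e-11; [OH⁻] = √(Kb × [A⁻]) = 1.1225e-06; pOH = 5.95; pH = 14 - pOH = 8.05.

V = 43.5 mL, pH = 8.05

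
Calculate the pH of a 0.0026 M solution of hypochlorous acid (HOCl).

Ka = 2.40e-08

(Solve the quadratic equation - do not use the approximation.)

x² + Ka×x - Ka×C = 0. Using quadratic formula: [H⁺] = 7.8874e-06

pH = 5.10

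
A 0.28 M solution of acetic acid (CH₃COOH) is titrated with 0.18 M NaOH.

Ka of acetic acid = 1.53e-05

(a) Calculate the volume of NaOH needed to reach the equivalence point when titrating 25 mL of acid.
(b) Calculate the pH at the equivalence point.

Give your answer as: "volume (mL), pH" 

moles acid = 0.28 × 25/1000 = 0.007 mol; V_base = moles/0.18 × 1000 = 38.9 mL. At equivalence only the conjugate base is present: [A⁻] = 0.007/0.064 = 1.0957e-01 M. Kb = Kw/Ka = 6.54e-10; [OH⁻] = √(Kb × [A⁻]) = 8.4623e-06; pOH = 5.07; pH = 14 - pOH = 8.93.

V = 38.9 mL, pH = 8.93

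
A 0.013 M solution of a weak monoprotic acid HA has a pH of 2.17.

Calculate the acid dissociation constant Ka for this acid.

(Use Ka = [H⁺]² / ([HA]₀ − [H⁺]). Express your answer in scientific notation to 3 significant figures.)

[H⁺] = 10^(−pH) = 10^(−2.17) = 6.761e-03 M. For HA ⇌ H⁺ + A⁻, Ka = [H⁺][A⁻]/[HA] = [H⁺]² / ([HA]₀ − [H⁺]) = (6.761e-03)² / (0.013 − 6.761e-03) = 7.33e-03.

K_a = 7.33e-03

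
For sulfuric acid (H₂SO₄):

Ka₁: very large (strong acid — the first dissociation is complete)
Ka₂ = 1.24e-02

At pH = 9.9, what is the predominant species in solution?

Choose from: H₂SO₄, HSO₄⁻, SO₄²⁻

The first dissociation is complete, so H₂SO₄ itself is never the predominant species in water; pKa₂ = -log(1.24e-02) = 1.91. For a polyprotic acid the predominant species crosses at each pKa: below pKa_n the protonated form dominates, above it the deprotonated form does. At pH = 9.9, the predominant species is SO₄²⁻.

SO₄²⁻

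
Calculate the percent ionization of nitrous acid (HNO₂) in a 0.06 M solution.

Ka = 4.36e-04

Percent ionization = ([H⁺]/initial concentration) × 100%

Using Ka equilibrium: x² + Ka×x - Ka×C = 0. Solving: [H⁺] = 4.9013e-03. Percent = (4.9013e-03/0.06) × 100

Percent ionization = 8.17%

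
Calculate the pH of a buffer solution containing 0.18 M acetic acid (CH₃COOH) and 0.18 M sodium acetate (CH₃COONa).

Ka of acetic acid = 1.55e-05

pKa = -log(1.55e-05) = 4.81. pH = pKa + log([A⁻]/[HA]) = 4.81 + log(0.18/0.18)

pH = 4.81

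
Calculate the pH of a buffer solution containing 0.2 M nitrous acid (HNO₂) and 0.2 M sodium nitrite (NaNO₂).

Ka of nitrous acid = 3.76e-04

pKa = -log(3.76e-04) = 3.42. pH = pKa + log([A⁻]/[HA]) = 3.42 + log(0.2/0.2)

pH = 3.42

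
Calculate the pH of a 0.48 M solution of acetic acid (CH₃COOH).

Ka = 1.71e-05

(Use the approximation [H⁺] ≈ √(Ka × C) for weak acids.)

[H⁺] = √(Ka × C) = √(1.71e-05 × 0.48) = 2.8650e-03. pH = -log(2.8650e-03)

pH = 2.54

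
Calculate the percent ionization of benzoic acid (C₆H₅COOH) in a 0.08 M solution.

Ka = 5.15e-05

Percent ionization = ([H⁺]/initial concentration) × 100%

Using Ka equilibrium: x² + Ka×x - Ka×C = 0. Solving: [H⁺] = 2.0042e-03. Percent = (2.0042e-03/0.08) × 100

Percent ionization = 2.51%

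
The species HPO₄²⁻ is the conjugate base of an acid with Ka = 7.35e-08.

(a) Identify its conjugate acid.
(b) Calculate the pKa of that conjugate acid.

(a) The conjugate acid is formed by adding one H⁺ to HPO₄²⁻, giving H₂PO₄⁻. (b) pKa = -log(Ka) = -log(7.35e-08) = 7.13.

Conjugate acid: H₂PO₄⁻; pK_a = 7.13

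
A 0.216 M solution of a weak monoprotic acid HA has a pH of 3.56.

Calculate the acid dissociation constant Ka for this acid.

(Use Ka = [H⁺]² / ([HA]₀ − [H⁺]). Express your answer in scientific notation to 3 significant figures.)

[H⁺] = 10^(−pH) = 10^(−3.56) = 2.754e-04 M. For HA ⇌ H⁺ + A⁻, Ka = [H⁺][A⁻]/[HA] = [H⁺]² / ([HA]₀ − [H⁺]) = (2.754e-04)² / (0.216 − 2.754e-04) = 3.52e-07.

K_a = 3.52e-07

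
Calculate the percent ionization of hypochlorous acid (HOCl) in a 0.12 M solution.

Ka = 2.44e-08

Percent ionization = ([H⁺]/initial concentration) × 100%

Using Ka equilibrium: x² + Ka×x - Ka×C = 0. Solving: [H⁺] = 5.4099e-05. Percent = (5.4099e-05/0.12) × 100

Percent ionization = 0.0451%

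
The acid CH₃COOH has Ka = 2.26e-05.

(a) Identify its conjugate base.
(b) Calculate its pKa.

(a) The conjugate base is formed by removing one H⁺ from CH₃COOH, giving CH₃COO⁻. (b) pKa = -log(Ka) = -log(2.26e-05) = 4.65.

Conjugate base: CH₃COO⁻; pK_a = 4.65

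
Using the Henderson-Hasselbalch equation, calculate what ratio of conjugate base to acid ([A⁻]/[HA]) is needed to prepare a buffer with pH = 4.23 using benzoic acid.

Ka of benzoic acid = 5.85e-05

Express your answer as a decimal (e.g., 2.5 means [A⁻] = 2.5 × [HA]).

pKa = -log(5.85e-05) = 4.2328. pH = pKa + log([A⁻]/[HA]), so log([A⁻]/[HA]) = pH − pKa = 4.23 − 4.2328 = -0.0028. [A⁻]/[HA] = 10^(-0.0028) = 0.993

[A⁻]/[HA] = 0.993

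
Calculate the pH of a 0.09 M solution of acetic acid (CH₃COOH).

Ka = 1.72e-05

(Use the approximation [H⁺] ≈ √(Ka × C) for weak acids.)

[H⁺] = √(Ka × C) = √(1.72e-05 × 0.09) = 1.2442e-03. pH = -log(1.2442e-03)

pH = 2.91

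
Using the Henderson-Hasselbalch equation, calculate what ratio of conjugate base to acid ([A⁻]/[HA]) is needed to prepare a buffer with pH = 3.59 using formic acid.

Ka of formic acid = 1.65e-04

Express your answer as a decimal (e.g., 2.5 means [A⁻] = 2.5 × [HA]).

pKa = -log(1.65e-04) = 3.7825. pH = pKa + log([A⁻]/[HA]), so log([A⁻]/[HA]) = pH − pKa = 3.59 − 3.7825 = -0.1925. [A⁻]/[HA] = 10^(-0.1925) = 0.642

[A⁻]/[HA] = 0.642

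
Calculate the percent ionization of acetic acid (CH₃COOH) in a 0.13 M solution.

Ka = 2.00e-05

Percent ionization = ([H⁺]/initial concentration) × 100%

Using Ka equilibrium: x² + Ka×x - Ka×C = 0. Solving: [H⁺] = 1.6025e-03. Percent = (1.6025e-03/0.13) × 100

Percent ionization = 1.23%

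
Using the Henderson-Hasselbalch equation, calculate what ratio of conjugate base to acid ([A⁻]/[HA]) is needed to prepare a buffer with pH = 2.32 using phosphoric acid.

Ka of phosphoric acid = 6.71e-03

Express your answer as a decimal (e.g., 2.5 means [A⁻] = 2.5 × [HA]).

pKa = -log(6.71e-03) = 2.1733. pH = pKa + log([A⁻]/[HA]), so log([A⁻]/[HA]) = pH − pKa = 2.32 − 2.1733 = 0.1467. [A⁻]/[HA] = 10^(0.1467) = 1.40

[A⁻]/[HA] = 1.40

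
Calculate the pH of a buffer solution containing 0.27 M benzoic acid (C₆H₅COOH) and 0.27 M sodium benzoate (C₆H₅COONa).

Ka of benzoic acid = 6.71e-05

pKa = -log(6.71e-05) = 4.17. pH = pKa + log([A⁻]/[HA]) = 4.17 + log(0.27/0.27)

pH = 4.17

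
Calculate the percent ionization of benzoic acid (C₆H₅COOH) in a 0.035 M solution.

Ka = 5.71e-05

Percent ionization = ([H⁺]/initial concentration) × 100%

Using Ka equilibrium: x² + Ka×x - Ka×C = 0. Solving: [H⁺] = 1.3854e-03. Percent = (1.3854e-03/0.035) × 100

Percent ionization = 3.96%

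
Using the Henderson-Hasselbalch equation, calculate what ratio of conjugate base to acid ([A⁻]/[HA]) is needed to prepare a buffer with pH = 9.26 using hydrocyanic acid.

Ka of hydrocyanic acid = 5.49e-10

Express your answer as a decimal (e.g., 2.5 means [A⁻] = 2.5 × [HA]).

pKa = -log(5.49e-10) = 9.2604. pH = pKa + log([A⁻]/[HA]), so log([A⁻]/[HA]) = pH − pKa = 9.26 − 9.2604 = -0.0004. [A⁻]/[HA] = 10^(-0.0004) = 0.999

[A⁻]/[HA] = 0.999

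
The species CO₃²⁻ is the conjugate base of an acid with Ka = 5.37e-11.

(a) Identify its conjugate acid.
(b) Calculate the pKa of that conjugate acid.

(a) The conjugate acid is formed by adding one H⁺ to CO₃²⁻, giving HCO₃⁻. (b) pKa = -log(Ka) = -log(5.37e-11) = 10.27.

Conjugate acid: HCO₃⁻; pK_a = 10.27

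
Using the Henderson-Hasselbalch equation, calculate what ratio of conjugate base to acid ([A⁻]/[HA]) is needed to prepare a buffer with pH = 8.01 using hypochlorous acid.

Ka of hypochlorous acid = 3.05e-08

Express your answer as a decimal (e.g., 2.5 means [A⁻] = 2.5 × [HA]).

pKa = -log(3.05e-08) = 7.5157. pH = pKa + log([A⁻]/[HA]), so log([A⁻]/[HA]) = pH − pKa = 8.01 − 7.5157 = 0.4943. [A⁻]/[HA] = 10^(0.4943) = 3.12

[A⁻]/[HA] = 3.12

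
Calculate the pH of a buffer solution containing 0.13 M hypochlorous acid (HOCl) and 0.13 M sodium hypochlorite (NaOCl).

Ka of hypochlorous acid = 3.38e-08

pKa = -log(3.38e-08) = 7.47. pH = pKa + log([A⁻]/[HA]) = 7.47 + log(0.13/0.13)

pH = 7.47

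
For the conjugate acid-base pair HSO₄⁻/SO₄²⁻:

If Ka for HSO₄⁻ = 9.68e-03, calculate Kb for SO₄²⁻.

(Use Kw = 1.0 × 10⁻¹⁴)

For a conjugate pair Ka × Kb = Kw, so Kb = Kw/Ka = 1.0 × 10⁻¹⁴ / 9.68e-03 = 1.03e-12.

K_b = 1.03e-12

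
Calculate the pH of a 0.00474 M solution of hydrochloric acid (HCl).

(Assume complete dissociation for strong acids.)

[H⁺] = 0.00474 M for strong acid. pH = -log[H⁺] = -log(0.00474)

pH = 2.32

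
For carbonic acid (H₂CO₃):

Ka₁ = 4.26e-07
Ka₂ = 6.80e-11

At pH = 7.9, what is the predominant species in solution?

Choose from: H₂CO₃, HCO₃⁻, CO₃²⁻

pKa₁ = 6.37, pKa₂ = 10.17. For a polyprotic acid the predominant species crosses at each pKa: below pKa_n the protonated form dominates, above it the deprotonated form does. At pH = 7.9, the predominant species is HCO₃⁻.

HCO₃⁻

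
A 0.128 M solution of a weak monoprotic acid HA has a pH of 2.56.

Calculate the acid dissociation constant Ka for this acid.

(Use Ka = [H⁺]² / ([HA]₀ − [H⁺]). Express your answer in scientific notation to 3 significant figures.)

[H⁺] = 10^(−pH) = 10^(−2.56) = 2.754e-03 M. For HA ⇌ H⁺ + A⁻, Ka = [H⁺][A⁻]/[HA] = [H⁺]² / ([HA]₀ − [H⁺]) = (2.754e-03)² / (0.128 − 2.754e-03) = 6.06e-05.

K_a = 6.06e-05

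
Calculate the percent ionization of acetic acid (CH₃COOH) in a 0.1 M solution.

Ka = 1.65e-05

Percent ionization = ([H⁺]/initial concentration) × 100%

Using Ka equilibrium: x² + Ka×x - Ka×C = 0. Solving: [H⁺] = 1.2763e-03. Percent = (1.2763e-03/0.1) × 100

Percent ionization = 1.28%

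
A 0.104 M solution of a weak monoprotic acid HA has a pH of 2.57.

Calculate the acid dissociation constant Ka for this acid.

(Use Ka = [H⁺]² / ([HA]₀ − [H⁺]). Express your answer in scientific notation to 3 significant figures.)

[H⁺] = 10^(−pH) = 10^(−2.57) = 2.692e-03 M. For HA ⇌ H⁺ + A⁻, Ka = [H⁺][A⁻]/[HA] = [H⁺]² / ([HA]₀ − [H⁺]) = (2.692e-03)² / (0.104 − 2.692e-03) = 7.15e-05.

K_a = 7.15e-05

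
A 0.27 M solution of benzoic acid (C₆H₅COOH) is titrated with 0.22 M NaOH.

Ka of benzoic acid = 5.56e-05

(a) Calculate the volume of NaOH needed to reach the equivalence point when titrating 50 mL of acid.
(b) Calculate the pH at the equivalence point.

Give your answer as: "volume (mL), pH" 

moles acid = 0.27 × 50/1000 = 0.0135 mol; V_base = moles/0.22 × 1000 = 61.4 mL. At equivalence only the conjugate base is present: [A⁻] = 0.0135/0.111 = 1.2122e-01 M. Kb = Kw/Ka = 1.80e-10; [OH⁻] = √(Kb × [A⁻]) = 4.6694e-06; pOH = 5.33; pH = 14 - pOH = 8.67.

V = 61.4 mL, pH = 8.67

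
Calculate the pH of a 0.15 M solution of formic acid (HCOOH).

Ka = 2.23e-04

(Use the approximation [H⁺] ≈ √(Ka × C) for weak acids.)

[H⁺] = √(Ka × C) = √(2.23e-04 × 0.15) = 5.7836e-03. pH = -log(5.7836e-03)

pH = 2.24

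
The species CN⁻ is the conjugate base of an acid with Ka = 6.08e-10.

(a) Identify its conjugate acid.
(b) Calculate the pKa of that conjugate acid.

(a) The conjugate acid is formed by adding one H⁺ to CN⁻, giving HCN. (b) pKa = -log(Ka) = -log(6.08e-10) = 9.22.

Conjugate acid: HCN; pK_a = 9.22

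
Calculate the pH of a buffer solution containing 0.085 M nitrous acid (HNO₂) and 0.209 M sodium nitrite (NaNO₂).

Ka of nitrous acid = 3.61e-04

pKa = -log(3.61e-04) = 3.44. pH = pKa + log([A⁻]/[HA]) = 3.44 + log(0.209/0.085)

pH = 3.83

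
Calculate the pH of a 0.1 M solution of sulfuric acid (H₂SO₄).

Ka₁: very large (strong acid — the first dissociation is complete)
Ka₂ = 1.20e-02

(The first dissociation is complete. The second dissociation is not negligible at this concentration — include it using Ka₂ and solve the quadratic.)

First dissociation is complete: [H⁺]₀ = [HSO₄⁻]₀ = C = 0.1 M. Second dissociation HSO₄⁻ ⇌ H⁺ + SO₄²⁻: let x = [SO₄²⁻]. Ka₂ = (C + x)·x / (C − x) = 1.20e-02 → x² + (C + Ka₂)·x − Ka₂·C = 0 → x² + 0.11200·x − 1.200e-03 = 0. x = (−0.11200 + √(0.11200² + 4 × 1.200e-03)) / 2 = 9.8483e-03 M. [H⁺] = C + x = 0.1 + 9.8483e-03 = 1.0985e-01 M. pH = -log(1.0985e-01) = 0.96.

pH = 0.96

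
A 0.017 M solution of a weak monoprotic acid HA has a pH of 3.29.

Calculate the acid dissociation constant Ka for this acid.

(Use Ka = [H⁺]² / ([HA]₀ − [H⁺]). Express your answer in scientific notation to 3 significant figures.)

[H⁺] = 10^(−pH) = 10^(−3.29) = 5.129e-04 M. For HA ⇌ H⁺ + A⁻, Ka = [H⁺][A⁻]/[HA] = [H⁺]² / ([HA]₀ − [H⁺]) = (5.129e-04)² / (0.017 − 5.129e-04) = 1.60e-05.

K_a = 1.60e-05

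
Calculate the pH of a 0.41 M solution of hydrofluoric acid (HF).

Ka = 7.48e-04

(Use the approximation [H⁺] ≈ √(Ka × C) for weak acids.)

[H⁺] = √(Ka × C) = √(7.48e-04 × 0.41) = 1.7512e-02. pH = -log(1.7512e-02)

pH = 1.76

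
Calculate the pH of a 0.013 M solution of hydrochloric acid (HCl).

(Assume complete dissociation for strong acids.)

[H⁺] = 0.013 M for strong acid. pH = -log[H⁺] = -log(0.013)

pH = 1.89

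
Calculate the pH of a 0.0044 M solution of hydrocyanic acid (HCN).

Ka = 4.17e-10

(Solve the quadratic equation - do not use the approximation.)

x² + Ka×x - Ka×C = 0. Using quadratic formula: [H⁺] = 1.3543e-06

pH = 5.87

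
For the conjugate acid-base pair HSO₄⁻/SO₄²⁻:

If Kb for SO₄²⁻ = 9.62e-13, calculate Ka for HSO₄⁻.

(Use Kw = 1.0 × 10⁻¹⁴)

For a conjugate pair Ka × Kb = Kw, so Ka = Kw/Kb = 1.0 × 10⁻¹⁴ / 9.62e-13 = 1.04e-02.

K_a = 1.04e-02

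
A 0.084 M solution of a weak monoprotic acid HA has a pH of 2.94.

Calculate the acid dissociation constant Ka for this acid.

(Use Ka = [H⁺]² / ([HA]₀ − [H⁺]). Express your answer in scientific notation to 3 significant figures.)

[H⁺] = 10^(−pH) = 10^(−2.94) = 1.148e-03 M. For HA ⇌ H⁺ + A⁻, Ka = [H⁺][A⁻]/[HA] = [H⁺]² / ([HA]₀ − [H⁺]) = (1.148e-03)² / (0.084 − 1.148e-03) = 1.59e-05.

K_a = 1.59e-05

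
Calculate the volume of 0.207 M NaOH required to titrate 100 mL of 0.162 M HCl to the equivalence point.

At equivalence: moles acid = moles base. moles HCl = 0.162 × 100/1000 = 0.0162 mol. V_base = moles / 0.207 × 1000 = 78.3 mL.

V_{base} = 78.3 mL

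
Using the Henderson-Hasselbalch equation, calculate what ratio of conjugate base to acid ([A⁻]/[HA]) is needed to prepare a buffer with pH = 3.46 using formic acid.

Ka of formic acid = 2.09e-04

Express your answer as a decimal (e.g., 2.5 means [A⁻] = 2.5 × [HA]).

pKa = -log(2.09e-04) = 3.6799. pH = pKa + log([A⁻]/[HA]), so log([A⁻]/[HA]) = pH − pKa = 3.46 − 3.6799 = -0.2199. [A⁻]/[HA] = 10^(-0.2199) = 0.603

[A⁻]/[HA] = 0.603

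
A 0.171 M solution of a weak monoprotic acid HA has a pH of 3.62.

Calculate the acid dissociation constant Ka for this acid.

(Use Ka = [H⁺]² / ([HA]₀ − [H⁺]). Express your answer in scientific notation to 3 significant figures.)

[H⁺] = 10^(−pH) = 10^(−3.62) = 2.399e-04 M. For HA ⇌ H⁺ + A⁻, Ka = [H⁺][A⁻]/[HA] = [H⁺]² / ([HA]₀ − [H⁺]) = (2.399e-04)² / (0.171 − 2.399e-04) = 3.37e-07.

K_a = 3.37e-07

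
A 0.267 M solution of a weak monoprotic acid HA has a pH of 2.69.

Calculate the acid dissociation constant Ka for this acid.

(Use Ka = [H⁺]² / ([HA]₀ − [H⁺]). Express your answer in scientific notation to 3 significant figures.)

[H⁺] = 10^(−pH) = 10^(−2.69) = 2.042e-03 M. For HA ⇌ H⁺ + A⁻, Ka = [H⁺][A⁻]/[HA] = [H⁺]² / ([HA]₀ − [H⁺]) = (2.042e-03)² / (0.267 − 2.042e-03) = 1.57e-05.

K_a = 1.57e-05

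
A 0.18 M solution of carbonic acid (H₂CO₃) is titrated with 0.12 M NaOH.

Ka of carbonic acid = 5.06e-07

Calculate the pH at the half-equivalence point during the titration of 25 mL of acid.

At half-equivalence [HA] = [A⁻], so Henderson-Hasselbalch gives pH = pKa = -log(5.06e-07) = 6.30.

pH = pKa = 6.30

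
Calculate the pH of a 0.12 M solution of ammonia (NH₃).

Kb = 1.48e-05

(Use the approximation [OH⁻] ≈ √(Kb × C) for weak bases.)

[OH⁻] = √(Kb × C) = √(1.48e-05 × 0.12) = 1.3327e-03. pOH = 2.88, pH = 14 - pOH

pH = 11.12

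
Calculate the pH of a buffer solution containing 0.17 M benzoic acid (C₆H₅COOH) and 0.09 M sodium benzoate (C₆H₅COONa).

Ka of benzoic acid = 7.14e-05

pKa = -log(7.14e-05) = 4.15. pH = pKa + log([A⁻]/[HA]) = 4.15 + log(0.09/0.17)

pH = 3.87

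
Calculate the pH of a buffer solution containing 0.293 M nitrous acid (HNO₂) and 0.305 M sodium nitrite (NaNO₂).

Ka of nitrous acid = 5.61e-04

pKa = -log(5.61e-04) = 3.25. pH = pKa + log([A⁻]/[HA]) = 3.25 + log(0.305/0.293)

pH = 3.27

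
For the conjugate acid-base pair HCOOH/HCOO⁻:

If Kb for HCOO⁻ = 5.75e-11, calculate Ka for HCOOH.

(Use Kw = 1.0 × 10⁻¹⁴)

For a conjugate pair Ka × Kb = Kw, so Ka = Kw/Kb = 1.0 × 10⁻¹⁴ / 5.75e-11 = 1.74e-04.

K_a = 1.74e-04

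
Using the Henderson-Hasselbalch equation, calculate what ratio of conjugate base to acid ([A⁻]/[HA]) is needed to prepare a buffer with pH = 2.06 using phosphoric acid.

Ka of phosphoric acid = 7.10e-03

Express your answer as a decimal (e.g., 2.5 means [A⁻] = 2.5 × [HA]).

pKa = -log(7.10e-03) = 2.1487. pH = pKa + log([A⁻]/[HA]), so log([A⁻]/[HA]) = pH − pKa = 2.06 − 2.1487 = -0.0887. [A⁻]/[HA] = 10^(-0.0887) = 0.815

[A⁻]/[HA] = 0.815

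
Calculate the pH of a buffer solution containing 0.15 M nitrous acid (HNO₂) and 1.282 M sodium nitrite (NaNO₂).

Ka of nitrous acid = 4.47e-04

pKa = -log(4.47e-04) = 3.35. pH = pKa + log([A⁻]/[HA]) = 3.35 + log(1.282/0.15)

pH = 4.28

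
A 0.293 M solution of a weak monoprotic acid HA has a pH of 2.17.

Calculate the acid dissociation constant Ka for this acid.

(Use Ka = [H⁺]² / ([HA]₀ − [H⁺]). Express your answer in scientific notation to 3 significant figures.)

[H⁺] = 10^(−pH) = 10^(−2.17) = 6.761e-03 M. For HA ⇌ H⁺ + A⁻, Ka = [H⁺][A⁻]/[HA] = [H⁺]² / ([HA]₀ − [H⁺]) = (6.761e-03)² / (0.293 − 6.761e-03) = 1.60e-04.

K_a = 1.60e-04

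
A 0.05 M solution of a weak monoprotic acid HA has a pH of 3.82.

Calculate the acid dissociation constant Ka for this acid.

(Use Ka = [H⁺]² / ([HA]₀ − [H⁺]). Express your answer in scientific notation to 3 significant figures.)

[H⁺] = 10^(−pH) = 10^(−3.82) = 1.514e-04 M. For HA ⇌ H⁺ + A⁻, Ka = [H⁺][A⁻]/[HA] = [H⁺]² / ([HA]₀ − [H⁺]) = (1.514e-04)² / (0.05 − 1.514e-04) = 4.60e-07.

K_a = 4.60e-07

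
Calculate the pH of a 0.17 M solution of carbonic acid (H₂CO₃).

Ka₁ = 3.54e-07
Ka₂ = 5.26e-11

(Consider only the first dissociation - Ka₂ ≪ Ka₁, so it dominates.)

First dissociation dominates. From Ka₁ = [H⁺][HA⁻]/[H₂A], x² + Ka₁·x − Ka₁·C = 0 with C = 0.17 M and Ka₁ = 3.54e-07. Solving: [H⁺] = (−Ka₁ + √(Ka₁² + 4·Ka₁·C)) / 2 = 2.4514e-04 M. pH = -log(2.4514e-04) = 3.61.

pH = 3.61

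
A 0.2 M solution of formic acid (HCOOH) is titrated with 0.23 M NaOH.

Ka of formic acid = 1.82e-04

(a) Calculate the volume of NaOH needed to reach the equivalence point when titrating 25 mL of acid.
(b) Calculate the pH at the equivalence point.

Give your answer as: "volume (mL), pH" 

moles acid = 0.2 × 25/1000 = 0.005 mol; V_base = moles/0.23 × 1000 = 21.7 mL. At equivalence only the conjugate base is present: [A⁻] = 0.005/0.047 = 1.0698e-01 M. Kb = Kw/Ka = 5.49e-11; [OH⁻] = √(Kb × [A⁻]) = 2.4244e-06; pOH = 5.62; pH = 14 - pOH = 8.38.

V = 21.7 mL, pH = 8.38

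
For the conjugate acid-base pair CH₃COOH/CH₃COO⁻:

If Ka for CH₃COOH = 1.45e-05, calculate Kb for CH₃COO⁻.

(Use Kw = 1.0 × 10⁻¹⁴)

For a conjugate pair Ka × Kb = Kw, so Kb = Kw/Ka = 1.0 × 10⁻¹⁴ / 1.45e-05 = 6.90e-10.

K_b = 6.90e-10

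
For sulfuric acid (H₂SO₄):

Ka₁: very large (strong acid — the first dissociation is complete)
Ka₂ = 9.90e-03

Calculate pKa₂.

pKa₂ = -log(Ka₂) = -log(9.90e-03) = 2.00.

pK_{a2} = 2.00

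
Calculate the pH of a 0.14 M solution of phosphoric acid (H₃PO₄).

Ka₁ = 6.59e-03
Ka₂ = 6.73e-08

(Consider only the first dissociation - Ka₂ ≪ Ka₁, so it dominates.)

First dissociation dominates. From Ka₁ = [H⁺][HA⁻]/[H₂A], x² + Ka₁·x − Ka₁·C = 0 with C = 0.14 M and Ka₁ = 6.59e-03. Solving: [H⁺] = (−Ka₁ + √(Ka₁² + 4·Ka₁·C)) / 2 = 2.7258e-02 M. pH = -log(2.7258e-02) = 1.56.

pH = 1.56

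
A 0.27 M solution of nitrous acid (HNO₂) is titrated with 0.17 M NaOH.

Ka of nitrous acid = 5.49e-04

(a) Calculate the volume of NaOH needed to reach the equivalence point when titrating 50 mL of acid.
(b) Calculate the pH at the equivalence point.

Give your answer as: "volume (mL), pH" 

moles acid = 0.27 × 50/1000 = 0.0135 mol; V_base = moles/0.17 × 1000 = 79.4 mL. At equivalence only the conjugate base is present: [A⁻] = 0.0135/0.129 = 1.0432e-01 M. Kb = Kw/Ka = 1.82e-11; [OH⁻] = √(Kb × [A⁻]) = 1.3785e-06; pOH = 5.86; pH = 14 - pOH = 8.14.

V = 79.4 mL, pH = 8.14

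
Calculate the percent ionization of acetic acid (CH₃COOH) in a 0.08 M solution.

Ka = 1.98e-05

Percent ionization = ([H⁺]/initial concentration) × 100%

Using Ka equilibrium: x² + Ka×x - Ka×C = 0. Solving: [H⁺] = 1.2487e-03. Percent = (1.2487e-03/0.08) × 100

Percent ionization = 1.56%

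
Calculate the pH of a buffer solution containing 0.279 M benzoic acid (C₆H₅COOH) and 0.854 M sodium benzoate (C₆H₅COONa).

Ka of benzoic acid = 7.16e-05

pKa = -log(7.16e-05) = 4.15. pH = pKa + log([A⁻]/[HA]) = 4.15 + log(0.854/0.279)

pH = 4.63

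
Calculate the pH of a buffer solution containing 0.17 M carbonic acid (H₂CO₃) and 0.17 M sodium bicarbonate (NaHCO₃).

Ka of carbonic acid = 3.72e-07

pKa = -log(3.72e-07) = 6.43. pH = pKa + log([A⁻]/[HA]) = 6.43 + log(0.17/0.17)

pH = 6.43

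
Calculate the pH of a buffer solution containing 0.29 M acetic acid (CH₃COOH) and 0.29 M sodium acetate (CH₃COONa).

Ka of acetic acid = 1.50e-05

pKa = -log(1.50e-05) = 4.82. pH = pKa + log([A⁻]/[HA]) = 4.82 + log(0.29/0.29)

pH = 4.82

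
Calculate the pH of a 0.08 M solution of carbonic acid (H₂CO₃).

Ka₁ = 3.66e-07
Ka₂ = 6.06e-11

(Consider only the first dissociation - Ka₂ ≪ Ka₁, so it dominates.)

First dissociation dominates. From Ka₁ = [H⁺][HA⁻]/[H₂A], x² + Ka₁·x − Ka₁·C = 0 with C = 0.08 M and Ka₁ = 3.66e-07. Solving: [H⁺] = (−Ka₁ + √(Ka₁² + 4·Ka₁·C)) / 2 = 1.7093e-04 M. pH = -log(1.7093e-04) = 3.77.

pH = 3.77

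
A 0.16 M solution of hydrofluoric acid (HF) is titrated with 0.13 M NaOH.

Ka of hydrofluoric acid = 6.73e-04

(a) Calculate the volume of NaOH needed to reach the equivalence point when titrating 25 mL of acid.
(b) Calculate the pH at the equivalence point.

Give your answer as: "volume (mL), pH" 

moles acid = 0.16 × 25/1000 = 0.004 mol; V_base = moles/0.13 × 1000 = 30.8 mL. At equivalence only the conjugate base is present: [A⁻] = 0.004/0.056 = 7.1724e-02 M. Kb = Kw/Ka = 1.49e-11; [OH⁻] = √(Kb × [A⁻]) = 1.0323e-06; pOH = 5.99; pH = 14 - pOH = 8.01.

V = 30.8 mL, pH = 8.01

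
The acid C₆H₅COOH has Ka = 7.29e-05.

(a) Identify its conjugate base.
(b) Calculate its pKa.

(a) The conjugate base is formed by removing one H⁺ from C₆H₅COOH, giving C₆H₅COO⁻. (b) pKa = -log(Ka) = -log(7.29e-05) = 4.14.

Conjugate base: C₆H₅COO⁻; pK_a = 4.14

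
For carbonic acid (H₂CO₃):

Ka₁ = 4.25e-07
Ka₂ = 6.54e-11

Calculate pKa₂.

pKa₂ = -log(Ka₂) = -log(6.54e-11) = 10.18.

pK_{a2} = 10.18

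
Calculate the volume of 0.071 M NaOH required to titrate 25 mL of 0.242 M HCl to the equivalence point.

At equivalence: moles acid = moles base. moles HCl = 0.242 × 25/1000 = 0.00605 mol. V_base = moles / 0.071 × 1000 = 85.2 mL.

V_{base} = 85.2 mL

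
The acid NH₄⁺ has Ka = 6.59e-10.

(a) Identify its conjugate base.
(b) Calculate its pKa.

(a) The conjugate base is formed by removing one H⁺ from NH₄⁺, giving NH₃. (b) pKa = -log(Ka) = -log(6.59e-10) = 9.18.

Conjugate base: NH₃; pK_a = 9.18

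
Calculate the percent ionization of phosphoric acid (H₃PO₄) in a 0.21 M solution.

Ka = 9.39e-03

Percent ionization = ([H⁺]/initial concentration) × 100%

Using Ka equilibrium: x² + Ka×x - Ka×C = 0. Solving: [H⁺] = 3.9959e-02. Percent = (3.9959e-02/0.21) × 100

Percent ionization = 19%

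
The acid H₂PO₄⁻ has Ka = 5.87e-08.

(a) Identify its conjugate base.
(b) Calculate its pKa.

(a) The conjugate base is formed by removing one H⁺ from H₂PO₄⁻, giving HPO₄²⁻. (b) pKa = -log(Ka) = -log(5.87e-08) = 7.23.

Conjugate base: HPO₄²⁻; pK_a = 7.23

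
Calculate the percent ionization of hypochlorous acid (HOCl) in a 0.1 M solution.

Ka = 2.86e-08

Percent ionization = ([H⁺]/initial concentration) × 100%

Using Ka equilibrium: x² + Ka×x - Ka×C = 0. Solving: [H⁺] = 5.3465e-05. Percent = (5.3465e-05/0.1) × 100

Percent ionization = 0.0535%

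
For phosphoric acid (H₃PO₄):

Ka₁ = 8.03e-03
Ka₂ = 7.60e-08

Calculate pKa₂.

pKa₂ = -log(Ka₂) = -log(7.60e-08) = 7.12.

pK_{a2} = 7.12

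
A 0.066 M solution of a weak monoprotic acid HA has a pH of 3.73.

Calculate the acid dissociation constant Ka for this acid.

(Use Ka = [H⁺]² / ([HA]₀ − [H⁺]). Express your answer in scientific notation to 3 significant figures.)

[H⁺] = 10^(−pH) = 10^(−3.73) = 1.862e-04 M. For HA ⇌ H⁺ + A⁻, Ka = [H⁺][A⁻]/[HA] = [H⁺]² / ([HA]₀ − [H⁺]) = (1.862e-04)² / (0.066 − 1.862e-04) = 5.27e-07.

K_a = 5.27e-07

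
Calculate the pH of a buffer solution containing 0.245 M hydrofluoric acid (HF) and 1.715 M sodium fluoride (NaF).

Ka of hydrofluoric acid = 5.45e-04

pKa = -log(5.45e-04) = 3.26. pH = pKa + log([A⁻]/[HA]) = 3.26 + log(1.715/0.245)

pH = 4.11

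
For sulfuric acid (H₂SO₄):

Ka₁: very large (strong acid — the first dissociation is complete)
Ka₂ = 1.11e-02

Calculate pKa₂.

pKa₂ = -log(Ka₂) = -log(1.11e-02) = 1.95.

pK_{a2} = 1.95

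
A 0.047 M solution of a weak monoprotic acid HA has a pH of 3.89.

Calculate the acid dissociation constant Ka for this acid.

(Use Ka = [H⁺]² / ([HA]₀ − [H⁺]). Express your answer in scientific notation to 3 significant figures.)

[H⁺] = 10^(−pH) = 10^(−3.89) = 1.288e-04 M. For HA ⇌ H⁺ + A⁻, Ka = [H⁺][A⁻]/[HA] = [H⁺]² / ([HA]₀ − [H⁺]) = (1.288e-04)² / (0.047 − 1.288e-04) = 3.54e-07.

K_a = 3.54e-07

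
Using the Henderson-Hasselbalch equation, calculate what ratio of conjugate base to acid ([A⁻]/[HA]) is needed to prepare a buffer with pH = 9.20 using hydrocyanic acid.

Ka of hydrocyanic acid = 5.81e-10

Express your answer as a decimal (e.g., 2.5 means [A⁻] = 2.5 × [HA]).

pKa = -log(5.81e-10) = 9.2358. pH = pKa + log([A⁻]/[HA]), so log([A⁻]/[HA]) = pH − pKa = 9.20 − 9.2358 = -0.0358. [A⁻]/[HA] = 10^(-0.0358) = 0.921

[A⁻]/[HA] = 0.921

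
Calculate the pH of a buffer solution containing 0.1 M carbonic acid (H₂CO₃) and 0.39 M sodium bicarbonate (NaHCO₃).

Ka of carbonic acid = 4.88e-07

pKa = -log(4.88e-07) = 6.31. pH = pKa + log([A⁻]/[HA]) = 6.31 + log(0.39/0.1)

pH = 6.90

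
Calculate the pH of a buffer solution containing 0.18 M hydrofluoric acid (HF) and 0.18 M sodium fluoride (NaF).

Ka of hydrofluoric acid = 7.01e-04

pKa = -log(7.01e-04) = 3.15. pH = pKa + log([A⁻]/[HA]) = 3.15 + log(0.18/0.18)

pH = 3.15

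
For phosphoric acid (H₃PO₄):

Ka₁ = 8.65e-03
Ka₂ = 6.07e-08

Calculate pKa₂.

pKa₂ = -log(Ka₂) = -log(6.07e-08) = 7.22.

pK_{a2} = 7.22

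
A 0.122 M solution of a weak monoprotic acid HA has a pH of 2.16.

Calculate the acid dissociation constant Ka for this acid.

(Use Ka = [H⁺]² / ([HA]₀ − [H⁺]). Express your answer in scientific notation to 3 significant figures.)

[H⁺] = 10^(−pH) = 10^(−2.16) = 6.918e-03 M. For HA ⇌ H⁺ + A⁻, Ka = [H⁺][A⁻]/[HA] = [H⁺]² / ([HA]₀ − [H⁺]) = (6.918e-03)² / (0.122 − 6.918e-03) = 4.16e-04.

K_a = 4.16e-04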